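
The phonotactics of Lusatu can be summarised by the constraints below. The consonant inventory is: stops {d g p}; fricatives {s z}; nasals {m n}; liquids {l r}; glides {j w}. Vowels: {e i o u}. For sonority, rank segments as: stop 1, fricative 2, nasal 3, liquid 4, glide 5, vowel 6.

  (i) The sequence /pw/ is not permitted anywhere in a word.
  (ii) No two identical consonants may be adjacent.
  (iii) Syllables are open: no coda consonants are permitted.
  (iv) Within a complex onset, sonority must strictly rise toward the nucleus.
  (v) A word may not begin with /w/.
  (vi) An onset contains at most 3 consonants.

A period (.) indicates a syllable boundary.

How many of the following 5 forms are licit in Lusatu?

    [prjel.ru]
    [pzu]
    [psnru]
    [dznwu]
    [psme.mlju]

2

[prjel.ru] — violates constraint (iii): syllable 1 coda /l/ has 1 consonant (> 0) → illicit
[pzu] — σ1 onset /pz/ (1→2 rises), coda /∅/ ok → licit
[psnru] — violates constraint (vi): syllable 1 onset /psnr/ has 4 consonants (> 3) → illicit
[dznwu] — violates constraint (vi): syllable 1 onset /dznw/ has 4 consonants (> 3) → illicit
[psme.mlju] — σ1 onset /psm/ (1→2→3 rises), coda /∅/ ok; σ2 onset /mlj/ (3→4→5 rises), coda /∅/ ok → licit
Licit: [pzu], [psme.mlju] → 2.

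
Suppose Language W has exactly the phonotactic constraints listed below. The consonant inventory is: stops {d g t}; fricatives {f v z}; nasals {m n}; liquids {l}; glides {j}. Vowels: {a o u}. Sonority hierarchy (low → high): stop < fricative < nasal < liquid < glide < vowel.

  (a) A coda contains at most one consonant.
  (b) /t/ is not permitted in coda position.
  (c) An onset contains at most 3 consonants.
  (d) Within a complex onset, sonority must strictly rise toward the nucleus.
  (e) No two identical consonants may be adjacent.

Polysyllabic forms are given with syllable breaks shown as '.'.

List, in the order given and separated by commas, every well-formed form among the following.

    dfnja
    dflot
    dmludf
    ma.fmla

dfnja — violates constraint (c): syllable 1 onset /dfnj/ has 4 consonants (> 3) → ill-formed
dflot — violates constraint (b): syllable 1 coda contains /t/ → ill-formed
dmludf — violates constraint (a): syllable 1 coda /df/ has 2 consonants (> 1) → ill-formed
ma.fmla — σ1 onset /m/, coda /∅/ ok; σ2 onset /fml/ (2→3→4 rises), coda /∅/ ok → well-formed

ma.fmla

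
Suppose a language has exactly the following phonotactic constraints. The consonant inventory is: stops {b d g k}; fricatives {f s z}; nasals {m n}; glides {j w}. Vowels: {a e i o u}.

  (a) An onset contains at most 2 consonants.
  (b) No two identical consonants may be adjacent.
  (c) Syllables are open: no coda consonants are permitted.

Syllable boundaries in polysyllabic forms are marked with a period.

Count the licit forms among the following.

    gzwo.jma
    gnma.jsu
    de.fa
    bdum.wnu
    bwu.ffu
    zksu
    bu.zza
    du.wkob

1

gzwo.jma — violates constraint (a): syllable 1 onset /gzw/ has 3 consonants (> 2) → illicit
gnma.jsu — violates constraint (a): syllable 1 onset /gnm/ has 3 consonants (> 2) → illicit
de.fa — σ1 onset /d/, coda /∅/ ok; σ2 onset /f/, coda /∅/ ok → licit
bdum.wnu — violates constraint (c): syllable 1 coda /m/ has 1 consonant (> 0) → illicit
bwu.ffu — violates constraint (b): adjacent identical consonants /ff/ → illicit
zksu — violates constraint (a): syllable 1 onset /zks/ has 3 consonants (> 2) → illicit
bu.zza — violates constraint (b): adjacent identical consonants /zz/ → illicit
du.wkob — violates constraint (c): syllable 2 coda /b/ has 1 consonant (> 0) → illicit
Licit: de.fa → 1.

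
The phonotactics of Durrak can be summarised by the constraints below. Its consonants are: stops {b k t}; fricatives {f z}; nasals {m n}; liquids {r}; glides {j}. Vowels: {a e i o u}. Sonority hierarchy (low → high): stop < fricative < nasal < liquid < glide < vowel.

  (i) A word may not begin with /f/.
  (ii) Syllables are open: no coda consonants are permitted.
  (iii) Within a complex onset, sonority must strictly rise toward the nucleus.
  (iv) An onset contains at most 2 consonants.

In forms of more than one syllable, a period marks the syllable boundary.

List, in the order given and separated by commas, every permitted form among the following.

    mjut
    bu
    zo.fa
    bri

bu, zo.fa, bri

mjut — violates constraint (ii): syllable 1 coda /t/ has 1 consonant (> 0) → not permitted
bu — σ1 onset /b/, coda /∅/ ok → permitted
zo.fa — σ1 onset /z/, coda /∅/ ok; σ2 onset /f/, coda /∅/ ok → permitted
bri — σ1 onset /br/ (1→4 rises), coda /∅/ ok → permitted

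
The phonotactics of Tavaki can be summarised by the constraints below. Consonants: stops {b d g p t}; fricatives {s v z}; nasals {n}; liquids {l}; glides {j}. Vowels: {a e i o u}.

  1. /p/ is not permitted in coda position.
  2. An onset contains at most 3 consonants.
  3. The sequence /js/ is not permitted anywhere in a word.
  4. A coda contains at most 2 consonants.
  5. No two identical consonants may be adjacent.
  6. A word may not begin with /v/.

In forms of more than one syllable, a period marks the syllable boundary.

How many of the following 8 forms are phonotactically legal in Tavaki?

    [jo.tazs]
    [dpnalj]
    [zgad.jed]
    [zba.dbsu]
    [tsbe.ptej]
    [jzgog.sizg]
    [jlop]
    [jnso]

[jo.tazs] — σ1 onset /j/, coda /∅/ ok; σ2 onset /t/, coda /zs/ (2C) ok → phonotactically legal
[dpnalj] — σ1 onset /dpn/ (3C), coda /lj/ (2C) ok → phonotactically legal
[zgad.jed] — σ1 onset /zg/ (2C), coda /d/ ok; σ2 onset /j/, coda /d/ ok → phonotactically legal
[zba.dbsu] — σ1 onset /zb/ (2C), coda /∅/ ok; σ2 onset /dbs/ (3C), coda /∅/ ok → phonotactically legal
[tsbe.ptej] — σ1 onset /tsb/ (3C), coda /∅/ ok; σ2 onset /pt/ (2C), coda /j/ ok → phonotactically legal
[jzgog.sizg] — σ1 onset /jzg/ (3C), coda /g/ ok; σ2 onset /s/, coda /zg/ (2C) ok → phonotactically legal
[jlop] — violates constraint 1: syllable 1 coda contains /p/ → phonotactically illegal
[jnso] — σ1 onset /jns/ (3C), coda /∅/ ok → phonotactically legal
Phonotactically legal: [jo.tazs], [dpnalj], [zgad.jed], [zba.dbsu], [tsbe.ptej], [jzgog.sizg], [jnso] → 7.

7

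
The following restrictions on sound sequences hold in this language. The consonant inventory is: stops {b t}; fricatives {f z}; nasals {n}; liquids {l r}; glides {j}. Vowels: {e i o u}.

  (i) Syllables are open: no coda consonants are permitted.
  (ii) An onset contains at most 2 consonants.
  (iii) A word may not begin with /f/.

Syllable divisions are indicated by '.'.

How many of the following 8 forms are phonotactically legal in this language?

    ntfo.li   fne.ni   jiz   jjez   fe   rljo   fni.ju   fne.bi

ntfo.li — violates constraint (ii): syllable 1 onset /ntf/ has 3 consonants (> 2) → phonotactically illegal
fne.ni — violates constraint (iii): word begins with /f/ → phonotactically illegal
jiz — violates constraint (i): syllable 1 coda /z/ has 1 consonant (> 0) → phonotactically illegal
jjez — violates constraint (i): syllable 1 coda /z/ has 1 consonant (> 0) → phonotactically illegal
fe — violates constraint (iii): word begins with /f/ → phonotactically illegal
rljo — violates constraint (ii): syllable 1 onset /rlj/ has 3 consonants (> 2) → phonotactically illegal
fni.ju — violates constraint (iii): word begins with /f/ → phonotactically illegal
fne.bi — violates constraint (iii): word begins with /f/ → phonotactically illegal
No form is phonotactically legal → 0.

0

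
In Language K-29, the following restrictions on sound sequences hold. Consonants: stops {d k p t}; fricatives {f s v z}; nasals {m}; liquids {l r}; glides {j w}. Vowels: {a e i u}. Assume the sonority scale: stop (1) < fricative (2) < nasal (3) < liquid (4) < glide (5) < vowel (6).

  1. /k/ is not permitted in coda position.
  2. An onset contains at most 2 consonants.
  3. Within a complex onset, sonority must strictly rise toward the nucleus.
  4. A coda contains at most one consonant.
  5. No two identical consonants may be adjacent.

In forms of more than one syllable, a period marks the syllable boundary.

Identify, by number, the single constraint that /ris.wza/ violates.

3

/ris.wza/: syllable 2 onset /wz/: /w/ (glide, 5) → /z/ (fricative, 2) does not rise.
This is a violation of constraint 3: "Within a complex onset, sonority must strictly rise toward the nucleus."
The remaining constraints (1, 2, 4, 5) are satisfied.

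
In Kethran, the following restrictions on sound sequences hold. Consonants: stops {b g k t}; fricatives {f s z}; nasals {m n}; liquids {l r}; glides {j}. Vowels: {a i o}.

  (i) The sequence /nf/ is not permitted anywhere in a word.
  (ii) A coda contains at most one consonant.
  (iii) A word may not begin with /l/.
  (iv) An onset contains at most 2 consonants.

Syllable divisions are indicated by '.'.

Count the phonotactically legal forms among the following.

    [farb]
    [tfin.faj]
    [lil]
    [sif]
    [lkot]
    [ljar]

[farb] — violates constraint (ii): syllable 1 coda /rb/ has 2 consonants (> 1) → phonotactically illegal
[tfin.faj] — violates constraint (i): contains banned sequence /nf/ → phonotactically illegal
[lil] — violates constraint (iii): word begins with /l/ → phonotactically illegal
[sif] — σ1 onset /s/, coda /f/ ok → phonotactically legal
[lkot] — violates constraint (iii): word begins with /l/ → phonotactically illegal
[ljar] — violates constraint (iii): word begins with /l/ → phonotactically illegal
Phonotactically legal: [sif] → 1.

1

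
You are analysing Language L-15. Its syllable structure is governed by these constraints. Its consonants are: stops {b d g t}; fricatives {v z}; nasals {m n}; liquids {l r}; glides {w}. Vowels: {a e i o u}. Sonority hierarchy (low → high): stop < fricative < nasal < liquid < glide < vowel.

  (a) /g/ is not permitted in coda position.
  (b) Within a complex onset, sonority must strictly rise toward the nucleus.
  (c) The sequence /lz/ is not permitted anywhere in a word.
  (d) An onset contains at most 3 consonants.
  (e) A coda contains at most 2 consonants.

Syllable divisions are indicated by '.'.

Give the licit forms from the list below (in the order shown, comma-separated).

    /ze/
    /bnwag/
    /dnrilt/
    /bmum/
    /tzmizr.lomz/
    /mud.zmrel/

/ze/, /dnrilt/, /bmum/, /tzmizr.lomz/, /mud.zmrel/

/ze/ — σ1 onset /z/, coda /∅/ ok → licit
/bnwag/ — violates constraint (a): syllable 1 coda contains /g/ → illicit
/dnrilt/ — σ1 onset /dnr/ (1→3→4 rises), coda /lt/ (2C) ok → licit
/bmum/ — σ1 onset /bm/ (1→3 rises), coda /m/ ok → licit
/tzmizr.lomz/ — σ1 onset /tzm/ (1→2→3 rises), coda /zr/ (2C) ok; σ2 onset /l/, coda /mz/ (2C) ok → licit
/mud.zmrel/ — σ1 onset /m/, coda /d/ ok; σ2 onset /zmr/ (2→3→4 rises), coda /l/ ok → licit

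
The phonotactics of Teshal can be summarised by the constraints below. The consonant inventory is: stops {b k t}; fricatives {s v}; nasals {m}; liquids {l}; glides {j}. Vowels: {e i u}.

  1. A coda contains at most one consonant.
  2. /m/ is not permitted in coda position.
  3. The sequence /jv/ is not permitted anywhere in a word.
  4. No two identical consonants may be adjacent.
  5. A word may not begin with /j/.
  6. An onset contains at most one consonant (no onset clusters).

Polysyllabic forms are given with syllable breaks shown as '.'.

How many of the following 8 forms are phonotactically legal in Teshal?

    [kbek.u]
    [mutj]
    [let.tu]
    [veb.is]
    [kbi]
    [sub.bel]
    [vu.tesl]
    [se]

[kbek.u] — violates constraint 6: syllable 1 onset /kb/ has 2 consonants (> 1) → phonotactically illegal
[mutj] — violates constraint 1: syllable 1 coda /tj/ has 2 consonants (> 1) → phonotactically illegal
[let.tu] — violates constraint 4: adjacent identical consonants /tt/ → phonotactically illegal
[veb.is] — σ1 onset /v/, coda /b/ ok; σ2 onset /∅/, coda /s/ ok → phonotactically legal
[kbi] — violates constraint 6: syllable 1 onset /kb/ has 2 consonants (> 1) → phonotactically illegal
[sub.bel] — violates constraint 4: adjacent identical consonants /bb/ → phonotactically illegal
[vu.tesl] — violates constraint 1: syllable 2 coda /sl/ has 2 consonants (> 1) → phonotactically illegal
[se] — σ1 onset /s/, coda /∅/ ok → phonotactically legal
Phonotactically legal: [veb.is], [se] → 2.

2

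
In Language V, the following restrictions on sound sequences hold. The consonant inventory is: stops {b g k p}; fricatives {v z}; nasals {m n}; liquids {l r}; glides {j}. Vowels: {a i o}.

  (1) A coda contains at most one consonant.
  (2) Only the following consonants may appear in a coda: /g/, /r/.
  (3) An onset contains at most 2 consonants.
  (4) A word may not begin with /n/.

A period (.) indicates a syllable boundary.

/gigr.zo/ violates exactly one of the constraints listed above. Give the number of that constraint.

/gigr.zo/: syllable 1 coda /gr/ has 2 consonants (> 1).
This is a violation of constraint 1: "A coda contains at most one consonant."
The remaining constraints (2, 3, 4) are satisfied.

1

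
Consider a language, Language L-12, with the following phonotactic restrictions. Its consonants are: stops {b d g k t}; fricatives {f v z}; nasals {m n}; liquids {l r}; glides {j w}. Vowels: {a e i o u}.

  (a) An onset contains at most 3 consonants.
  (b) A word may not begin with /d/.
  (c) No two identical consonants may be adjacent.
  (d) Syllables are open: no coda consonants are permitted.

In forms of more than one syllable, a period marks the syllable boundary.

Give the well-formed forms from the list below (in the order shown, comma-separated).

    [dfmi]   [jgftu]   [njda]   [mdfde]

[dfmi] — violates constraint (b): word begins with /d/ → ill-formed
[jgftu] — violates constraint (a): syllable 1 onset /jgft/ has 4 consonants (> 3) → ill-formed
[njda] — σ1 onset /njd/ (3C), coda /∅/ ok → well-formed
[mdfde] — violates constraint (a): syllable 1 onset /mdfd/ has 4 consonants (> 3) → ill-formed

[njda]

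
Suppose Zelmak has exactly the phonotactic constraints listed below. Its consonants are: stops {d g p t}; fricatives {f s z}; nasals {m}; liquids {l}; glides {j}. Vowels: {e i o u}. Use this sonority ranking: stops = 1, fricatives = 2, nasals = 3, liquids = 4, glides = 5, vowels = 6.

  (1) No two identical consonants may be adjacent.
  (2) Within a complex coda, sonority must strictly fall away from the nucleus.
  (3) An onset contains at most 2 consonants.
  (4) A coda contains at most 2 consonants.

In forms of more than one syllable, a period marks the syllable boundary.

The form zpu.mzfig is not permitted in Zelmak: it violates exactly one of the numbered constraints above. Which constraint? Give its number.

3

zpu.mzfig: syllable 2 onset /mzf/ has 3 consonants (> 2).
This is a violation of constraint 3: "An onset contains at most 2 consonants."
The remaining constraints (1, 2, 4) are satisfied.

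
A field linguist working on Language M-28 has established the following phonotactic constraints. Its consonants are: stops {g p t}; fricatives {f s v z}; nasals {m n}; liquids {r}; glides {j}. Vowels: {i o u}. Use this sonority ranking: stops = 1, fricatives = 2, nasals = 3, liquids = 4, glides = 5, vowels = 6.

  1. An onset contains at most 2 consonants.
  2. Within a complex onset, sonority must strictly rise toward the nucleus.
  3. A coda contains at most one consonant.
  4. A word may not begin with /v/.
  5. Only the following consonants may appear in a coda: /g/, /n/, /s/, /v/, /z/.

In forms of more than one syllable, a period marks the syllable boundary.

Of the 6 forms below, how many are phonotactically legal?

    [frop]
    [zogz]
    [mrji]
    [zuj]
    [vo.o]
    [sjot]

[frop] — violates constraint 5: syllable 1 coda contains /p/, which is not a licensed coda consonant → phonotactically illegal
[zogz] — violates constraint 3: syllable 1 coda /gz/ has 2 consonants (> 1) → phonotactically illegal
[mrji] — violates constraint 1: syllable 1 onset /mrj/ has 3 consonants (> 2) → phonotactically illegal
[zuj] — violates constraint 5: syllable 1 coda contains /j/, which is not a licensed coda consonant → phonotactically illegal
[vo.o] — violates constraint 4: word begins with /v/ → phonotactically illegal
[sjot] — violates constraint 5: syllable 1 coda contains /t/, which is not a licensed coda consonant → phonotactically illegal
No form is phonotactically legal → 0.

0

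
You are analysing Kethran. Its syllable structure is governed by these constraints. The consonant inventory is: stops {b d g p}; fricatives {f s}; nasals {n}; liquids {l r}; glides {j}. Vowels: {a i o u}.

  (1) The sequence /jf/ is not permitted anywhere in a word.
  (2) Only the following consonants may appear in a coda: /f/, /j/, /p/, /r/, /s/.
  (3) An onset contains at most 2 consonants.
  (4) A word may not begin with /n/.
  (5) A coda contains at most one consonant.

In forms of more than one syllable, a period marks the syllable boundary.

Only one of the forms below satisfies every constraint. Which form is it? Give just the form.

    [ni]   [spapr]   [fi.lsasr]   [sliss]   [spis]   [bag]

[spis]

[ni] — violates constraint 4: word begins with /n/ → ill-formed
[spapr] — violates constraint 5: syllable 1 coda /pr/ has 2 consonants (> 1) → ill-formed
[fi.lsasr] — violates constraint 5: syllable 2 coda /sr/ has 2 consonants (> 1) → ill-formed
[sliss] — violates constraint 5: syllable 1 coda /ss/ has 2 consonants (> 1) → ill-formed
[spis] — σ1 onset /sp/ (2C), coda /s/ ok → well-formed
[bag] — violates constraint 2: syllable 1 coda contains /g/, which is not a licensed coda consonant → ill-formed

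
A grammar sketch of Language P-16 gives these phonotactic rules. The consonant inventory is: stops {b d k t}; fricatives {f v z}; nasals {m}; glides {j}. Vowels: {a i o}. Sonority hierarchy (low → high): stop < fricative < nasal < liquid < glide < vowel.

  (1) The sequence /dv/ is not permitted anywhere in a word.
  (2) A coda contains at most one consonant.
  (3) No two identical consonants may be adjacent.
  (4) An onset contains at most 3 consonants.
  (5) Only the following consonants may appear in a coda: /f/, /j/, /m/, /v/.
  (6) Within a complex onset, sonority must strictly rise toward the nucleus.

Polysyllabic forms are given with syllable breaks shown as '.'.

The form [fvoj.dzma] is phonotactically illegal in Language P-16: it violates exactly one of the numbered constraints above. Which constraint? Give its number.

[fvoj.dzma]: syllable 1 onset /fv/: /f/ (fricative, 2) → /v/ (fricative, 2) does not rise.
This is a violation of constraint 6: "Within a complex onset, sonority must strictly rise toward the nucleus."
The remaining constraints (1, 2, 3, 4, 5) are satisfied.

6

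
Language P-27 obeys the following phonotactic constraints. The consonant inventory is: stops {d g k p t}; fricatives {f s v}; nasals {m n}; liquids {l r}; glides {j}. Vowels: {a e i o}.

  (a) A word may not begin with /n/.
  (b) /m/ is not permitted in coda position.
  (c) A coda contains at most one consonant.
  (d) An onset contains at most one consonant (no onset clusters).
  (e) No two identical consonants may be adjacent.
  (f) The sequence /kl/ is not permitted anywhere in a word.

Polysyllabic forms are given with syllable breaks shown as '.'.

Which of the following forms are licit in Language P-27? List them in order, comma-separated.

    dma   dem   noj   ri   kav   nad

ri, kav

dma — violates constraint (d): syllable 1 onset /dm/ has 2 consonants (> 1) → illicit
dem — violates constraint (b): syllable 1 coda contains /m/ → illicit
noj — violates constraint (a): word begins with /n/ → illicit
ri — σ1 onset /r/, coda /∅/ ok → licit
kav — σ1 onset /k/, coda /v/ ok → licit
nad — violates constraint (a): word begins with /n/ → illicit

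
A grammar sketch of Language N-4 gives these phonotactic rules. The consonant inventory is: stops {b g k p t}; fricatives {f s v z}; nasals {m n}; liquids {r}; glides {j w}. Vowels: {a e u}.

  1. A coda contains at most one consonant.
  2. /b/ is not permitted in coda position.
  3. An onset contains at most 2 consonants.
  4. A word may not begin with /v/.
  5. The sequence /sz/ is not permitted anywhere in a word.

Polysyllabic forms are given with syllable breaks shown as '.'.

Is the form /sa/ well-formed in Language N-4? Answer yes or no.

/sa/ — σ1 onset /s/, coda /∅/ ok → well-formed

yes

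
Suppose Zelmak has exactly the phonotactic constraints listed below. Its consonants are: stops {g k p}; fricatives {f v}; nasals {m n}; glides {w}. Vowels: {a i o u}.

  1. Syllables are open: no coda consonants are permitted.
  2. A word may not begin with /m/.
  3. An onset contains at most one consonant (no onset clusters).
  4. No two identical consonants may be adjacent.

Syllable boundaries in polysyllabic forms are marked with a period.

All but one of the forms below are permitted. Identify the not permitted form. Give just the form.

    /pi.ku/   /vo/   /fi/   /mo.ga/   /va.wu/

/pi.ku/ — σ1 onset /p/, coda /∅/ ok; σ2 onset /k/, coda /∅/ ok → permitted
/vo/ — σ1 onset /v/, coda /∅/ ok → permitted
/fi/ — σ1 onset /f/, coda /∅/ ok → permitted
/mo.ga/ — violates constraint 2: word begins with /m/ → not permitted
/va.wu/ — σ1 onset /v/, coda /∅/ ok; σ2 onset /w/, coda /∅/ ok → permitted

/mo.ga/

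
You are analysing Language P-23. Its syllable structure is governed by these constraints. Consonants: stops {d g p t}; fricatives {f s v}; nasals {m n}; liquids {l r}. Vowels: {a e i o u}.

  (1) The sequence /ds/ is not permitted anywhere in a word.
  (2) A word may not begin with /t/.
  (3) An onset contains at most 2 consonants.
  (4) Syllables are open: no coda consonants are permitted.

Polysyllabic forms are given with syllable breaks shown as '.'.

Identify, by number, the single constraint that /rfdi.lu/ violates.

/rfdi.lu/: syllable 1 onset /rfd/ has 3 consonants (> 2).
This is a violation of constraint 3: "An onset contains at most 2 consonants."
The remaining constraints (1, 2, 4) are satisfied.

3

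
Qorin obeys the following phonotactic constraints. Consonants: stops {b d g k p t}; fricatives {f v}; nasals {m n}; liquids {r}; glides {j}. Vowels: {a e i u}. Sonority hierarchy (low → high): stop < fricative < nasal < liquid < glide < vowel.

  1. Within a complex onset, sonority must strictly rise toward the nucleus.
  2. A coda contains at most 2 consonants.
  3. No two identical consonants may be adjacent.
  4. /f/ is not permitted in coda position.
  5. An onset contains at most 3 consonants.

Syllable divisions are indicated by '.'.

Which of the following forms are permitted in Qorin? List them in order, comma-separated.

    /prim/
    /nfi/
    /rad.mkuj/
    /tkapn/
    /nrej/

/prim/ — σ1 onset /pr/ (1→4 rises), coda /m/ ok → permitted
/nfi/ — violates constraint 1: syllable 1 onset /nf/: /n/ (nasal, 3) → /f/ (fricative, 2) does not rise → not permitted
/rad.mkuj/ — violates constraint 1: syllable 2 onset /mk/: /m/ (nasal, 3) → /k/ (stop, 1) does not rise → not permitted
/tkapn/ — violates constraint 1: syllable 1 onset /tk/: /t/ (stop, 1) → /k/ (stop, 1) does not rise → not permitted
/nrej/ — σ1 onset /nr/ (3→4 rises), coda /j/ ok → permitted

/prim/, /nrej/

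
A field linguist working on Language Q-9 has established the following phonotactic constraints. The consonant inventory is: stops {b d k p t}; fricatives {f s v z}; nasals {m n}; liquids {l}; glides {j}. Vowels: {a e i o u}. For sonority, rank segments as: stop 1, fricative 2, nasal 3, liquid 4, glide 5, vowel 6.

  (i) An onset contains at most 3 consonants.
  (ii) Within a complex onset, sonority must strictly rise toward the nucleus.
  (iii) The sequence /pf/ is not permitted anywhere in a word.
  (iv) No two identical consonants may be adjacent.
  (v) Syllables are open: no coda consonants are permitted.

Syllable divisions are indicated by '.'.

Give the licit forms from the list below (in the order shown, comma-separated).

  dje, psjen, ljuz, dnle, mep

dje — σ1 onset /dj/ (1→5 rises), coda /∅/ ok → licit
psjen — violates constraint (v): syllable 1 coda /n/ has 1 consonant (> 0) → illicit
ljuz — violates constraint (v): syllable 1 coda /z/ has 1 consonant (> 0) → illicit
dnle — σ1 onset /dnl/ (1→3→4 rises), coda /∅/ ok → licit
mep — violates constraint (v): syllable 1 coda /p/ has 1 consonant (> 0) → illicit

dje, dnle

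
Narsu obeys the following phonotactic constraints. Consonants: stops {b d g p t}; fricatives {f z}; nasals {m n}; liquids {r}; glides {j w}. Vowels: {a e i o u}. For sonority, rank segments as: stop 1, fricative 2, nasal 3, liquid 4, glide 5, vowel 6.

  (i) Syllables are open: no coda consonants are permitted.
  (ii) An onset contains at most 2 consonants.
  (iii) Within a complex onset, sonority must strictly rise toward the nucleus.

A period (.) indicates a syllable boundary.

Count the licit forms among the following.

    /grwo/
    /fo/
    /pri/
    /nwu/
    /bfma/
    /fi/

4

/grwo/ — violates constraint (ii): syllable 1 onset /grw/ has 3 consonants (> 2) → illicit
/fo/ — σ1 onset /f/, coda /∅/ ok → licit
/pri/ — σ1 onset /pr/ (1→4 rises), coda /∅/ ok → licit
/nwu/ — σ1 onset /nw/ (3→5 rises), coda /∅/ ok → licit
/bfma/ — violates constraint (ii): syllable 1 onset /bfm/ has 3 consonants (> 2) → illicit
/fi/ — σ1 onset /f/, coda /∅/ ok → licit
Licit: /fo/, /pri/, /nwu/, /fi/ → 4.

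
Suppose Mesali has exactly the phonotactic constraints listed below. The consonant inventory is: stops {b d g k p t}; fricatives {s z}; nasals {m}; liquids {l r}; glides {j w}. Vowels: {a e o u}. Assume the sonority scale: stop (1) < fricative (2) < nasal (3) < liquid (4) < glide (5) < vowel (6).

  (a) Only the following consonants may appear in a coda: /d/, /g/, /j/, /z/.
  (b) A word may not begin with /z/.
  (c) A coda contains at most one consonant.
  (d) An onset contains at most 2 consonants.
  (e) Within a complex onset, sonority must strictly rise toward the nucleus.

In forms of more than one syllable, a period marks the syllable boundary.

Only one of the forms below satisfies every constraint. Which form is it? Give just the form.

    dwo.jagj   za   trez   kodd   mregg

dwo.jagj — violates constraint (c): syllable 2 coda /gj/ has 2 consonants (> 1) → illicit
za — violates constraint (b): word begins with /z/ → illicit
trez — σ1 onset /tr/ (1→4 rises), coda /z/ ok → licit
kodd — violates constraint (c): syllable 1 coda /dd/ has 2 consonants (> 1) → illicit
mregg — violates constraint (c): syllable 1 coda /gg/ has 2 consonants (> 1) → illicit

trez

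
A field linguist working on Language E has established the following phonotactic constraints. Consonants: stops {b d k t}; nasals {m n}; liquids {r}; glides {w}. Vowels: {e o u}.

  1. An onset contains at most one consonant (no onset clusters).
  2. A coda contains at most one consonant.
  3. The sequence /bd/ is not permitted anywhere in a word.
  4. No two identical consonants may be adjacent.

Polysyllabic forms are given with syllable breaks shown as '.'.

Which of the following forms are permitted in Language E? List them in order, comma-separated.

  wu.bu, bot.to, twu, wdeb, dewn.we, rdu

wu.bu

wu.bu — σ1 onset /w/, coda /∅/ ok; σ2 onset /b/, coda /∅/ ok → permitted
bot.to — violates constraint 4: adjacent identical consonants /tt/ → not permitted
twu — violates constraint 1: syllable 1 onset /tw/ has 2 consonants (> 1) → not permitted
wdeb — violates constraint 1: syllable 1 onset /wd/ has 2 consonants (> 1) → not permitted
dewn.we — violates constraint 2: syllable 1 coda /wn/ has 2 consonants (> 1) → not permitted
rdu — violates constraint 1: syllable 1 onset /rd/ has 2 consonants (> 1) → not permitted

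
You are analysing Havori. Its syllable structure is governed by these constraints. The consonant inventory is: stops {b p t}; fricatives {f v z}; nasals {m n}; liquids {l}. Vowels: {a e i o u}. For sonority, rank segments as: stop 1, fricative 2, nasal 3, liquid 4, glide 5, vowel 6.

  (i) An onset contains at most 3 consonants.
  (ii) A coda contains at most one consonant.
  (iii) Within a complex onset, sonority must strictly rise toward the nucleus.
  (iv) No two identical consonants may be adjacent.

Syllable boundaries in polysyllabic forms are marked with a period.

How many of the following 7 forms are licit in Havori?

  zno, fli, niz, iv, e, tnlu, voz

zno — σ1 onset /zn/ (2→3 rises), coda /∅/ ok → licit
fli — σ1 onset /fl/ (2→4 rises), coda /∅/ ok → licit
niz — σ1 onset /n/, coda /z/ ok → licit
iv — σ1 onset /∅/, coda /v/ ok → licit
e — σ1 onset /∅/, coda /∅/ ok → licit
tnlu — σ1 onset /tnl/ (1→3→4 rises), coda /∅/ ok → licit
voz — σ1 onset /v/, coda /z/ ok → licit
Licit: zno, fli, niz, iv, e, tnlu, voz → 7.

7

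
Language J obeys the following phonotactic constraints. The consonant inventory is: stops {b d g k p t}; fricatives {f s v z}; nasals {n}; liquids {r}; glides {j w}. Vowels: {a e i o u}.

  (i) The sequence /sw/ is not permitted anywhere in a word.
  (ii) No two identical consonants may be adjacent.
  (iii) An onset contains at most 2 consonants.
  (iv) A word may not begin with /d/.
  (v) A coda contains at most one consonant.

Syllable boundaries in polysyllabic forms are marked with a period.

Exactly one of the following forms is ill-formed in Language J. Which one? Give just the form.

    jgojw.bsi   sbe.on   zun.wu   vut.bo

jgojw.bsi — violates constraint (v): syllable 1 coda /jw/ has 2 consonants (> 1) → ill-formed
sbe.on — σ1 onset /sb/ (2C), coda /∅/ ok; σ2 onset /∅/, coda /n/ ok → well-formed
zun.wu — σ1 onset /z/, coda /n/ ok; σ2 onset /w/, coda /∅/ ok → well-formed
vut.bo — σ1 onset /v/, coda /t/ ok; σ2 onset /b/, coda /∅/ ok → well-formed

jgojw.bsi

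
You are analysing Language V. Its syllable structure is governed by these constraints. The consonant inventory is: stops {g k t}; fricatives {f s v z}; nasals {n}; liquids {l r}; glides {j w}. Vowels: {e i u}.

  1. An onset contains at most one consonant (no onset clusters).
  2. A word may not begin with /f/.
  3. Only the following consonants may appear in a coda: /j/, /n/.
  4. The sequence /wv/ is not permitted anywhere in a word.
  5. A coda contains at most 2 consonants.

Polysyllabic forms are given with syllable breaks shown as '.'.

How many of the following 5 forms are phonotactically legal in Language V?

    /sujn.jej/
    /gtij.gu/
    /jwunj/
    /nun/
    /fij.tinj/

/sujn.jej/ — σ1 onset /s/, coda /jn/ (2C) ok; σ2 onset /j/, coda /j/ ok → phonotactically legal
/gtij.gu/ — violates constraint 1: syllable 1 onset /gt/ has 2 consonants (> 1) → phonotactically illegal
/jwunj/ — violates constraint 1: syllable 1 onset /jw/ has 2 consonants (> 1) → phonotactically illegal
/nun/ — σ1 onset /n/, coda /n/ ok → phonotactically legal
/fij.tinj/ — violates constraint 2: word begins with /f/ → phonotactically illegal
Phonotactically legal: /sujn.jej/, /nun/ → 2.

2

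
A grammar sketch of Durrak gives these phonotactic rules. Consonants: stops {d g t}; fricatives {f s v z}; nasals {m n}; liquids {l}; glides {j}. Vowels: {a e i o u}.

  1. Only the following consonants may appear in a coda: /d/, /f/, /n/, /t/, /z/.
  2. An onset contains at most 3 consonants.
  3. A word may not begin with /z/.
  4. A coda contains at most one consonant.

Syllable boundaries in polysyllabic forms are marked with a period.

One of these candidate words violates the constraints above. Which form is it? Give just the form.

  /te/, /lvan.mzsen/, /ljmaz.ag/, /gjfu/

/te/ — σ1 onset /t/, coda /∅/ ok → phonotactically legal
/lvan.mzsen/ — σ1 onset /lv/ (2C), coda /n/ ok; σ2 onset /mzs/ (3C), coda /n/ ok → phonotactically legal
/ljmaz.ag/ — violates constraint 1: syllable 2 coda contains /g/, which is not a licensed coda consonant → phonotactically illegal
/gjfu/ — σ1 onset /gjf/ (3C), coda /∅/ ok → phonotactically legal

/ljmaz.ag/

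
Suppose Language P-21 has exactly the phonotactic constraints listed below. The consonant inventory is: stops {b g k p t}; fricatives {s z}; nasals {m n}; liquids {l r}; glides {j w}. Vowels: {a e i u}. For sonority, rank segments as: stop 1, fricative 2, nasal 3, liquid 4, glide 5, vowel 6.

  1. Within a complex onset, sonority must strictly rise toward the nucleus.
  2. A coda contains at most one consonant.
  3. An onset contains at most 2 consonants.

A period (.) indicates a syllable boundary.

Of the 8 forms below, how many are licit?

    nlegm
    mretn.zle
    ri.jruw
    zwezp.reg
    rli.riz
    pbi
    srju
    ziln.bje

nlegm — violates constraint 2: syllable 1 coda /gm/ has 2 consonants (> 1) → illicit
mretn.zle — violates constraint 2: syllable 1 coda /tn/ has 2 consonants (> 1) → illicit
ri.jruw — violates constraint 1: syllable 2 onset /jr/: /j/ (glide, 5) → /r/ (liquid, 4) does not rise → illicit
zwezp.reg — violates constraint 2: syllable 1 coda /zp/ has 2 consonants (> 1) → illicit
rli.riz — violates constraint 1: syllable 1 onset /rl/: /r/ (liquid, 4) → /l/ (liquid, 4) does not rise → illicit
pbi — violates constraint 1: syllable 1 onset /pb/: /p/ (stop, 1) → /b/ (stop, 1) does not rise → illicit
srju — violates constraint 3: syllable 1 onset /srj/ has 3 consonants (> 2) → illicit
ziln.bje — violates constraint 2: syllable 1 coda /ln/ has 2 consonants (> 1) → illicit
No form is licit → 0.

0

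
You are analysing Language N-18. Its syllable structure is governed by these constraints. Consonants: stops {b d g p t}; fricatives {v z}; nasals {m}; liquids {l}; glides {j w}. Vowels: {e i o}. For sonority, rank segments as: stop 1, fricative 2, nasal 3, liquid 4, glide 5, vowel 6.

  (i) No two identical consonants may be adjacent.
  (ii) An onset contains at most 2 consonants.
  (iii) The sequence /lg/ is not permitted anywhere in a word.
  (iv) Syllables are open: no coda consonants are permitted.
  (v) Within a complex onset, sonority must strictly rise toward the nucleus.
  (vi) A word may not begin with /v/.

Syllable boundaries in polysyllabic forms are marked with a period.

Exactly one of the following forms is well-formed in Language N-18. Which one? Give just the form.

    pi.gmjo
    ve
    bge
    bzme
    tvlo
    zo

zo

pi.gmjo — violates constraint (ii): syllable 2 onset /gmj/ has 3 consonants (> 2) → ill-formed
ve — violates constraint (vi): word begins with /v/ → ill-formed
bge — violates constraint (v): syllable 1 onset /bg/: /b/ (stop, 1) → /g/ (stop, 1) does not rise → ill-formed
bzme — violates constraint (ii): syllable 1 onset /bzm/ has 3 consonants (> 2) → ill-formed
tvlo — violates constraint (ii): syllable 1 onset /tvl/ has 3 consonants (> 2) → ill-formed
zo — σ1 onset /z/, coda /∅/ ok → well-formed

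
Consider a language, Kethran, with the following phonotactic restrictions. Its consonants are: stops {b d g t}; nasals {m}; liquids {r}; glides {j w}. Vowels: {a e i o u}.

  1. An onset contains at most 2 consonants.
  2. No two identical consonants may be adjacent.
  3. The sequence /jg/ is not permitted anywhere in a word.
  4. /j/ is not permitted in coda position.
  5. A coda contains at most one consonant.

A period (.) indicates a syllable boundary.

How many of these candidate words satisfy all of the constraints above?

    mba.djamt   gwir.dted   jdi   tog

mba.djamt — violates constraint 5: syllable 2 coda /mt/ has 2 consonants (> 1) → phonotactically illegal
gwir.dted — σ1 onset /gw/ (2C), coda /r/ ok; σ2 onset /dt/ (2C), coda /d/ ok → phonotactically legal
jdi — σ1 onset /jd/ (2C), coda /∅/ ok → phonotactically legal
tog — σ1 onset /t/, coda /g/ ok → phonotactically legal
Phonotactically legal: gwir.dted, jdi, tog → 3.

3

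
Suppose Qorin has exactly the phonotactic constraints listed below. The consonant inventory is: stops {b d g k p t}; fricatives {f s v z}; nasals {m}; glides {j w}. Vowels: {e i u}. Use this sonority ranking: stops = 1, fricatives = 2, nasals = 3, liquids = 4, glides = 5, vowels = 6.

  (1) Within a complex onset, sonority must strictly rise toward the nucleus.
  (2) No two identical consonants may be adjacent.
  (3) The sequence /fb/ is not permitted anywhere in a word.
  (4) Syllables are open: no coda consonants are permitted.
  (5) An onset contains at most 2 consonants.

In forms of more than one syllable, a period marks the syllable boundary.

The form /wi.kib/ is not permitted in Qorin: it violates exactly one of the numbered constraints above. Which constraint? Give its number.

4

/wi.kib/: syllable 2 coda /b/ has 1 consonant (> 0).
This is a violation of constraint 4: "Syllables are open: no coda consonants are permitted."
The remaining constraints (1, 2, 3, 5) are satisfied.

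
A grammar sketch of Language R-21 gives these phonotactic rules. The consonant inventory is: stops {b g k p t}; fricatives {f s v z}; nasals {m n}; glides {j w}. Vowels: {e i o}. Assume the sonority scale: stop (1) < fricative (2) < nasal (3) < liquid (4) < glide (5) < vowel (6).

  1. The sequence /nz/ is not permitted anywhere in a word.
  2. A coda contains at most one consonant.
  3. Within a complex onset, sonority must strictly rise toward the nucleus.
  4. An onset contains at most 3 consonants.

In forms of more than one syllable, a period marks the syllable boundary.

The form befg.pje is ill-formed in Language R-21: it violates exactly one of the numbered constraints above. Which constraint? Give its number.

befg.pje: syllable 1 coda /fg/ has 2 consonants (> 1).
This is a violation of constraint 2: "A coda contains at most one consonant."
The remaining constraints (1, 3, 4) are satisfied.

2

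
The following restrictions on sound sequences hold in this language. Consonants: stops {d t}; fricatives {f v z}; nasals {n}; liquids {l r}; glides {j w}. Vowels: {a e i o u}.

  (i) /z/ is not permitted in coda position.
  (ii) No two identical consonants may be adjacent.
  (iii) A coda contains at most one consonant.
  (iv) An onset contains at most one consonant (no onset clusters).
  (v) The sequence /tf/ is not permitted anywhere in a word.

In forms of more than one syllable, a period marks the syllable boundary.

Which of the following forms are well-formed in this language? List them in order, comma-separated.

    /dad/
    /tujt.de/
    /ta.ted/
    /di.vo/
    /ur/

/dad/, /ta.ted/, /di.vo/, /ur/

/dad/ — σ1 onset /d/, coda /d/ ok → well-formed
/tujt.de/ — violates constraint (iii): syllable 1 coda /jt/ has 2 consonants (> 1) → ill-formed
/ta.ted/ — σ1 onset /t/, coda /∅/ ok; σ2 onset /t/, coda /d/ ok → well-formed
/di.vo/ — σ1 onset /d/, coda /∅/ ok; σ2 onset /v/, coda /∅/ ok → well-formed
/ur/ — σ1 onset /∅/, coda /r/ ok → well-formed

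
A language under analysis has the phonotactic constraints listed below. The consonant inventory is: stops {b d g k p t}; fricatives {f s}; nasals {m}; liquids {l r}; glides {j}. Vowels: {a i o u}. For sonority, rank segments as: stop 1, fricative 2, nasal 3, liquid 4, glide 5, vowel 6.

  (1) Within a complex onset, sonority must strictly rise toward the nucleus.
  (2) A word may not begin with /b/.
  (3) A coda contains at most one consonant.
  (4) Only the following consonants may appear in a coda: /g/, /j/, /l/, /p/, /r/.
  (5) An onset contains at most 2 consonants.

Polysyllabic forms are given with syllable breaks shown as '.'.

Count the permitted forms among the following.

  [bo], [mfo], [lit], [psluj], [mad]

0

[bo] — violates constraint 2: word begins with /b/ → not permitted
[mfo] — violates constraint 1: syllable 1 onset /mf/: /m/ (nasal, 3) → /f/ (fricative, 2) does not rise → not permitted
[lit] — violates constraint 4: syllable 1 coda contains /t/, which is not a licensed coda consonant → not permitted
[psluj] — violates constraint 5: syllable 1 onset /psl/ has 3 consonants (> 2) → not permitted
[mad] — violates constraint 4: syllable 1 coda contains /d/, which is not a licensed coda consonant → not permitted
No form is permitted → 0.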